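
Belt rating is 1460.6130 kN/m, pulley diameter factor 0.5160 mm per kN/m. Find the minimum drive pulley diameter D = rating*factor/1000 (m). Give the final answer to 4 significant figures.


D = 1460.6130 * 0.5160 / 1000
D = 0.7537 m


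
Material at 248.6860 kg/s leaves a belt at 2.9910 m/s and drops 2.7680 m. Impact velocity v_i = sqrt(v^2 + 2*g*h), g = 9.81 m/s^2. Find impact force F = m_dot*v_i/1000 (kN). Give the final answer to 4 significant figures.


v_i = sqrt(2.9910^2 + 2*9.81*2.7680) = 7.95325 m/s
F = 248.6860 * 7.95325 / 1000
F = 1.978 kN


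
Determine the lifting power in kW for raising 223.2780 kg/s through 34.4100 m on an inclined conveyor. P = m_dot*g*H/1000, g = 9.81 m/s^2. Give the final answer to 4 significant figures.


P = 223.2780 * 9.81 * 34.4100 / 1000
P = 75.37 kW


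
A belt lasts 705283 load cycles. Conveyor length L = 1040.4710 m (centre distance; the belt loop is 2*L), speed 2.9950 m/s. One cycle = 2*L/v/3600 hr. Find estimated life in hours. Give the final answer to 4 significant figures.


cycle_time = 2 * 1040.4710 / 2.9950 / 3600 = 0.193001 hr
life = 705283 * 0.193001 = 136100 hours


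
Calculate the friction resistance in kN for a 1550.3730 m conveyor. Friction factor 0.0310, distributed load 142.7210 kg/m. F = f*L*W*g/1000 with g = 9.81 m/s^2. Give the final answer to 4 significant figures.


F = 0.0310 * 1550.3730 * 142.7210 * 9.81 / 1000
F = 67.29 kN


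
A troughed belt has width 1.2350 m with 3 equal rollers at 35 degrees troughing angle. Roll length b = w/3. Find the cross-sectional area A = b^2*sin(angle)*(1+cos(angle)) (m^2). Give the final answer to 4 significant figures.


b = 1.2350/3 = 0.411667 m
A = 0.411667^2 * sin(35 deg) * (1 + cos(35 deg))
A = 0.1768 m^2


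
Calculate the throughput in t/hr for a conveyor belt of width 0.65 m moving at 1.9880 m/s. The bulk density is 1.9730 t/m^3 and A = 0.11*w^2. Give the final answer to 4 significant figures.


A = 0.11 * 0.65^2 = 0.046475 m^2
C = 0.046475 * 1.9880 * 1.9730 * 3600
C = 656.2 t/hr


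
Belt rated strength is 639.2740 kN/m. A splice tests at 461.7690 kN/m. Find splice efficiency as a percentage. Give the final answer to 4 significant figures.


Eff = 461.7690 / 639.2740 * 100
Eff = 72.23 %


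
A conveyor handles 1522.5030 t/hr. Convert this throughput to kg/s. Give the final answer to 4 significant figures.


m_dot = 1522.5030 * 1000 / 3600
m_dot = 422.9 kg/s


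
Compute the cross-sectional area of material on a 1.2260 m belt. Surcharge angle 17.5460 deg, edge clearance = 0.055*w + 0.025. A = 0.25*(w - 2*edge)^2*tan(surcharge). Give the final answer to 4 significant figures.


edge = 0.055*1.2260 + 0.025 = 0.09243 m
ew = 1.2260 - 2*0.09243 = 1.04114 m
A = 0.25 * 1.04114^2 * tan(17.5460 deg)
A = 0.08568 m^2


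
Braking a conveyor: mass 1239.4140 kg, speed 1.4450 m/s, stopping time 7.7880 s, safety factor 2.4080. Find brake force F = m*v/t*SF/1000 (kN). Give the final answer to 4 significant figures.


F = 1239.4140 * 1.4450 / 7.7880 * 2.4080 / 1000
F = 0.5538 kN


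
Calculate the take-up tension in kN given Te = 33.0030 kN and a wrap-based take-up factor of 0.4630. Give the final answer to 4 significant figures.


T_tu = 33.0030 * 0.4630
T_tu = 15.28 kN


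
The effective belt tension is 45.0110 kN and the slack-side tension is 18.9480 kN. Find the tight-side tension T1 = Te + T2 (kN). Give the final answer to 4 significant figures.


T1 = Te + T2 = 45.0110 + 18.9480
T1 = 63.96 kN


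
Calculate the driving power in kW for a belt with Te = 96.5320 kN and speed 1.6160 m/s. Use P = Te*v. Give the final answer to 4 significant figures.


P = Te * v = 96.5320 * 1.6160
P = 156.0 kW


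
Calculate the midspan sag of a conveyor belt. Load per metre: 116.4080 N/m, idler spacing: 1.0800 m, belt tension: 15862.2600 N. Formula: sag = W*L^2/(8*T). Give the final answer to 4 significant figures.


sag = 116.4080 * 1.0800^2 / (8 * 15862.2600)
sag = 0.001070 m


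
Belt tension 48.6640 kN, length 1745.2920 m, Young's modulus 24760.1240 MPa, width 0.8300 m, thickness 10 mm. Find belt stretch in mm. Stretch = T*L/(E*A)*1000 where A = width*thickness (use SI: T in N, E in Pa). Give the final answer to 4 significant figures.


A = 0.8300 * 0.01 = 0.00830 m^2
Stretch = 48.6640*1000 * 1745.2920 / (24760.1240e6 * 0.00830) * 1000
Stretch = 413.3 mm


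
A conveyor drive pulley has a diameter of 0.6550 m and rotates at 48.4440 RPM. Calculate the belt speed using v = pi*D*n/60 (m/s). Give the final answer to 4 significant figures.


v = pi * 0.6550 * 48.4440 / 60
v = 1.661 m/s


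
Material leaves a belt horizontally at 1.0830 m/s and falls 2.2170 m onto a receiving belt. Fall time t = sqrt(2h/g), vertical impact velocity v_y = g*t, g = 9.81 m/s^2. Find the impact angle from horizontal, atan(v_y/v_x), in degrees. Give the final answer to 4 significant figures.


t = sqrt(2*2.2170/9.81) = 0.6723 s
v_y = 9.81 * 0.6723 = 6.59526 m/s
angle = atan(6.59526 / 1.0830) = 80.67 deg


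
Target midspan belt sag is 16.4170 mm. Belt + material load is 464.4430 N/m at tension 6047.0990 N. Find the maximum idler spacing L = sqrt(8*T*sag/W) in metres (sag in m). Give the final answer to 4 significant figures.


sag = 16.4170/1000 = 0.016417 m
L = sqrt(8 * 6047.0990 * 0.016417 / 464.4430)
L = 1.308 m


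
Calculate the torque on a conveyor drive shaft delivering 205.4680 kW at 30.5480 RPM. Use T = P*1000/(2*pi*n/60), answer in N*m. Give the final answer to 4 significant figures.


omega = 2*pi*30.5480/60 = 3.19898 rad/s
T = 205.4680*1000 / 3.19898
T = 64230 N*m


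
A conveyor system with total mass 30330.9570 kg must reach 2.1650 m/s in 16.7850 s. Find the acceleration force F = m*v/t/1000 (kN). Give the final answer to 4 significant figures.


F = 30330.9570 * 2.1650 / 16.7850 / 1000
F = 3.912 kN


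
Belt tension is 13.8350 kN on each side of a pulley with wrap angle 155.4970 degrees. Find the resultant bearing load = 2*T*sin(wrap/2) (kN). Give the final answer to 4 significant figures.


F = 2 * 13.8350 * sin(155.4970/2 deg)
F = 27.04 kN


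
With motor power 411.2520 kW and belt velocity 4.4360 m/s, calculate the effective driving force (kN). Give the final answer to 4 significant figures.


Te = P / v = 411.2520 / 4.4360
Te = 92.71 kN


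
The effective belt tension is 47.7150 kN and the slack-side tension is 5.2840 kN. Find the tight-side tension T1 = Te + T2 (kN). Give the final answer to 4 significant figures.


T1 = Te + T2 = 47.7150 + 5.2840
T1 = 53.00 kN


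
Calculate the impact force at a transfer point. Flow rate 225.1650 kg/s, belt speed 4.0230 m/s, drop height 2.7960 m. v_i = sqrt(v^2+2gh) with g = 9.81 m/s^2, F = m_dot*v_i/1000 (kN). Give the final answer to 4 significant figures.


v_i = sqrt(4.0230^2 + 2*9.81*2.7960) = 8.42864 m/s
F = 225.1650 * 8.42864 / 1000
F = 1.898 kN


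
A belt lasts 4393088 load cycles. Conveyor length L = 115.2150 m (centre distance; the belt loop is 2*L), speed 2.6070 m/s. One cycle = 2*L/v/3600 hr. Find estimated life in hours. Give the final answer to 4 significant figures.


cycle_time = 2 * 115.2150 / 2.6070 / 3600 = 0.0245525 hr
life = 4393088 * 0.0245525 = 107900 hours


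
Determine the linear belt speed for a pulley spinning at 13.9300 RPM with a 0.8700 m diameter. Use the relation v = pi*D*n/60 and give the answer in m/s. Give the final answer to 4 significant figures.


v = pi * 0.8700 * 13.9300 / 60
v = 0.6346 m/s


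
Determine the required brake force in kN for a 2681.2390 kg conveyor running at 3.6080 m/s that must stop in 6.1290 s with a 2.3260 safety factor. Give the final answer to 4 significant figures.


F = 2681.2390 * 3.6080 / 6.1290 * 2.3260 / 1000
F = 3.671 kN


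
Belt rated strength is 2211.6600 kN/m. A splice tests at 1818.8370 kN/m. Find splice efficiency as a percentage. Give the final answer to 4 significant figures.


Eff = 1818.8370 / 2211.6600 * 100
Eff = 82.24 %


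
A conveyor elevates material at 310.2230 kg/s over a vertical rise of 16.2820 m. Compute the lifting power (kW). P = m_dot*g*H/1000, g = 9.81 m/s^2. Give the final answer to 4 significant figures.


P = 310.2230 * 9.81 * 16.2820 / 1000
P = 49.55 kW


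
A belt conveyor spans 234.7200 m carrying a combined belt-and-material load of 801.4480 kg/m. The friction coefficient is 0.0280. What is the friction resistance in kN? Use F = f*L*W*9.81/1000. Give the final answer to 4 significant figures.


F = 0.0280 * 234.7200 * 801.4480 * 9.81 / 1000
F = 51.67 kN


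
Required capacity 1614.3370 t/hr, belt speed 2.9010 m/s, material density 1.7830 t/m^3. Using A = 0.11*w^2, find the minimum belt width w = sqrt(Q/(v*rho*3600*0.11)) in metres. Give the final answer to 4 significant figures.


A_req = 1614.3370 / (2.9010 * 1.7830 * 3600) = 0.0866947 m^2
w = sqrt(0.0866947 / 0.11)
w = 0.8878 m


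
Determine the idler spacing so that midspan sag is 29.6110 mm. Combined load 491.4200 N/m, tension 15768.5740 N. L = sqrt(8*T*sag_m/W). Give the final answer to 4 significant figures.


sag = 29.6110/1000 = 0.029611 m
L = sqrt(8 * 15768.5740 * 0.029611 / 491.4200)
L = 2.757 m


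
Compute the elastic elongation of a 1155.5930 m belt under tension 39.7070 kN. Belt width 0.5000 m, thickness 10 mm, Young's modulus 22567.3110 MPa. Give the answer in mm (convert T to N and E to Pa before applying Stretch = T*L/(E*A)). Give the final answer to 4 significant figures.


A = 0.5000 * 0.01 = 0.00500 m^2
Stretch = 39.7070*1000 * 1155.5930 / (22567.3110e6 * 0.00500) * 1000
Stretch = 406.7 mm


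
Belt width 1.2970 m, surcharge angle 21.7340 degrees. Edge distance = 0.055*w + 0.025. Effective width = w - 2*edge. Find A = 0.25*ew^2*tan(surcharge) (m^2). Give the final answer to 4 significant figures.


edge = 0.055*1.2970 + 0.025 = 0.096335 m
ew = 1.2970 - 2*0.096335 = 1.10433 m
A = 0.25 * 1.10433^2 * tan(21.7340 deg)
A = 0.1215 m^2


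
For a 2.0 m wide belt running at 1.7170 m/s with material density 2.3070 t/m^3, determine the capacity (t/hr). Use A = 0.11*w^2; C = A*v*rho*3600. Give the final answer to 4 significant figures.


A = 0.11 * 2.0^2 = 0.44 m^2
C = 0.44 * 1.7170 * 2.3070 * 3600
C = 6274 t/hr


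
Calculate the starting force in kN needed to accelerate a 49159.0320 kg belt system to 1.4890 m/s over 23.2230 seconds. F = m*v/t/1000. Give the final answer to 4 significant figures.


F = 49159.0320 * 1.4890 / 23.2230 / 1000
F = 3.152 kN


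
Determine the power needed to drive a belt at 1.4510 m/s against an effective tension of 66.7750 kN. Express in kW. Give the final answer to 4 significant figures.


P = Te * v = 66.7750 * 1.4510
P = 96.89 kW


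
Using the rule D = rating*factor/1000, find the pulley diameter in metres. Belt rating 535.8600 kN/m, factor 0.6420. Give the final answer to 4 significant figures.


D = 535.8600 * 0.6420 / 1000
D = 0.3440 m


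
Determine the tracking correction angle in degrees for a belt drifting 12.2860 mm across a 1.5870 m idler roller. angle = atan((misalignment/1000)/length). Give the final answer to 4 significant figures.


misalign_m = 12.2860 / 1000 = 0.012286 m
angle = atan(0.012286 / 1.5870)
angle = 0.4436 deg


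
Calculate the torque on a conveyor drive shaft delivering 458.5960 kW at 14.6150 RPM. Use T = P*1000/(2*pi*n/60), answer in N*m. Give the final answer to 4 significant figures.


omega = 2*pi*14.6150/60 = 1.53048 rad/s
T = 458.5960*1000 / 1.53048
T = 299600 N*m


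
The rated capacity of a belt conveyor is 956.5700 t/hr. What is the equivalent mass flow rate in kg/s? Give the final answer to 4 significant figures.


m_dot = 956.5700 * 1000 / 3600
m_dot = 265.7 kg/s


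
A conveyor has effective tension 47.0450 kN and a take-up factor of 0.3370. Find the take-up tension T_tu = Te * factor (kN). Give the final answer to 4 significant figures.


T_tu = 47.0450 * 0.3370
T_tu = 15.85 kN


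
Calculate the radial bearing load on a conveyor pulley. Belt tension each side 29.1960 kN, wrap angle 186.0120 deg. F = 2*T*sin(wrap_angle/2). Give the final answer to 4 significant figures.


F = 2 * 29.1960 * sin(186.0120/2 deg)
F = 58.31 kN


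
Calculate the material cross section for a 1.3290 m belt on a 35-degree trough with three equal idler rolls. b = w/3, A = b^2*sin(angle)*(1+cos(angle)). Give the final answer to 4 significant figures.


b = 1.3290/3 = 0.443 m
A = 0.443^2 * sin(35 deg) * (1 + cos(35 deg))
A = 0.2048 m^2


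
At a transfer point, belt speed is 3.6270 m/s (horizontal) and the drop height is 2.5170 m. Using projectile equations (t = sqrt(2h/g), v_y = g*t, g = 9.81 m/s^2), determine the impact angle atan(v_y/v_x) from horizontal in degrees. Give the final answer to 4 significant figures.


t = sqrt(2*2.5170/9.81) = 0.716345 s
v_y = 9.81 * 0.716345 = 7.02734 m/s
angle = atan(7.02734 / 3.6270) = 62.70 deg


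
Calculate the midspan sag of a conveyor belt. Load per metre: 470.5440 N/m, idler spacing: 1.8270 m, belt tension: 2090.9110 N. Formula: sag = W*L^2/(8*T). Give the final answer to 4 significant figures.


sag = 470.5440 * 1.8270^2 / (8 * 2090.9110)
sag = 0.09390 m


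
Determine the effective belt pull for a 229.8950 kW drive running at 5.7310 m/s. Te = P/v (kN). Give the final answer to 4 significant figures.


Te = P / v = 229.8950 / 5.7310
Te = 40.11 kN


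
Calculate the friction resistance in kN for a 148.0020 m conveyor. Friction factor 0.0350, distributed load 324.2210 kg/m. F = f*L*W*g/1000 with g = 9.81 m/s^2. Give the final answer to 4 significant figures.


F = 0.0350 * 148.0020 * 324.2210 * 9.81 / 1000
F = 16.48 kN


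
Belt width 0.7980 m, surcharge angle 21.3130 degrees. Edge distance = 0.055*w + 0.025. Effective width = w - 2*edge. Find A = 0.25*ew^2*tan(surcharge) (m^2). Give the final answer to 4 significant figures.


edge = 0.055*0.7980 + 0.025 = 0.06889 m
ew = 0.7980 - 2*0.06889 = 0.66022 m
A = 0.25 * 0.66022^2 * tan(21.3130 deg)
A = 0.04252 m^2


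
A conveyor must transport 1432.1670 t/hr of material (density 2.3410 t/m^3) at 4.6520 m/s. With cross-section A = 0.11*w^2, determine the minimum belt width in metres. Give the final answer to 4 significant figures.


A_req = 1432.1670 / (4.6520 * 2.3410 * 3600) = 0.03653 m^2
w = sqrt(0.03653 / 0.11)
w = 0.5763 m


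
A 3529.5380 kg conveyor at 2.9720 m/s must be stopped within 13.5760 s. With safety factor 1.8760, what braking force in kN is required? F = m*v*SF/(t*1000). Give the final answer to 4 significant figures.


F = 3529.5380 * 2.9720 / 13.5760 * 1.8760 / 1000
F = 1.450 kN


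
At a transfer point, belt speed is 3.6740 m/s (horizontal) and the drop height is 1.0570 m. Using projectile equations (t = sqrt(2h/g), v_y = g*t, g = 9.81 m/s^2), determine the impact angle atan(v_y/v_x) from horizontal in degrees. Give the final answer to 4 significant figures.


t = sqrt(2*1.0570/9.81) = 0.464214 s
v_y = 9.81 * 0.464214 = 4.55394 m/s
angle = atan(4.55394 / 3.6740) = 51.10 deg


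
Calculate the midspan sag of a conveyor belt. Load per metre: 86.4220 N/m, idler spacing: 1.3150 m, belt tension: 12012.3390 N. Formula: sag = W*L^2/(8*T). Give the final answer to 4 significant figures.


sag = 86.4220 * 1.3150^2 / (8 * 12012.3390)
sag = 0.001555 m


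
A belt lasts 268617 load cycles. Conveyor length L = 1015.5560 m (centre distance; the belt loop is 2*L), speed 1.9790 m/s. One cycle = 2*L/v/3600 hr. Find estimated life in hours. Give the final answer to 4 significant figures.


cycle_time = 2 * 1015.5560 / 1.9790 / 3600 = 0.285092 hr
life = 268617 * 0.285092 = 76580 hours


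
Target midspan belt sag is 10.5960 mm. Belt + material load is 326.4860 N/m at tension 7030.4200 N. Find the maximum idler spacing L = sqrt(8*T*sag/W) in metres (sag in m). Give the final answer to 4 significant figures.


sag = 10.5960/1000 = 0.010596 m
L = sqrt(8 * 7030.4200 * 0.010596 / 326.4860)
L = 1.351 m


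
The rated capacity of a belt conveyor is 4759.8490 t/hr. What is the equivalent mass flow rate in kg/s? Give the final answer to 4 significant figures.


m_dot = 4759.8490 * 1000 / 3600
m_dot = 1322 kg/s


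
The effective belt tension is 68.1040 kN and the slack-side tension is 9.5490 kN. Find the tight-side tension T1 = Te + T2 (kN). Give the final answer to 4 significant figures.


T1 = Te + T2 = 68.1040 + 9.5490
T1 = 77.65 kN


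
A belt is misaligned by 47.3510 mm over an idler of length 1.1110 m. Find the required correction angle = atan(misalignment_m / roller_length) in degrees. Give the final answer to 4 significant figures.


misalign_m = 47.3510 / 1000 = 0.047351 m
angle = atan(0.047351 / 1.1110)
angle = 2.440 deg


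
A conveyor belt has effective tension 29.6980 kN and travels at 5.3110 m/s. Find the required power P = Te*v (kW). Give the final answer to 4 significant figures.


P = Te * v = 29.6980 * 5.3110
P = 157.7 kW


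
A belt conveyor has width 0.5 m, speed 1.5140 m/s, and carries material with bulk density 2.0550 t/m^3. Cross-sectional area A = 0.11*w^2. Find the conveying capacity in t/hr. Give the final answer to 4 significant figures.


A = 0.11 * 0.5^2 = 0.0275 m^2
C = 0.0275 * 1.5140 * 2.0550 * 3600
C = 308.0 t/hr


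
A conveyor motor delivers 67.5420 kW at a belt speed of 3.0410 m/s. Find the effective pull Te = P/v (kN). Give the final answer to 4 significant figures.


Te = P / v = 67.5420 / 3.0410
Te = 22.21 kN


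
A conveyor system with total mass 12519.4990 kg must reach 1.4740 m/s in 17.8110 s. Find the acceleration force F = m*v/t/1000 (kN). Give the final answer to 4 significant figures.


F = 12519.4990 * 1.4740 / 17.8110 / 1000
F = 1.036 kN


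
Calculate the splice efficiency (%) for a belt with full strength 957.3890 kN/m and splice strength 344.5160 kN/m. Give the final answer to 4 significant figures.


Eff = 344.5160 / 957.3890 * 100
Eff = 35.98 %


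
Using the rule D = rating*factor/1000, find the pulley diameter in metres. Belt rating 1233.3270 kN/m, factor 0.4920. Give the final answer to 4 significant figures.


D = 1233.3270 * 0.4920 / 1000
D = 0.6068 m


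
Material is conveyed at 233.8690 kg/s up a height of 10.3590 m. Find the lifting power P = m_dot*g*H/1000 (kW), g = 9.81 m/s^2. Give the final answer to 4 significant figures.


P = 233.8690 * 9.81 * 10.3590 / 1000
P = 23.77 kW


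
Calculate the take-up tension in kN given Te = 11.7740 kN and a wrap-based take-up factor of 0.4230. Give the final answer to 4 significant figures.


T_tu = 11.7740 * 0.4230
T_tu = 4.980 kN


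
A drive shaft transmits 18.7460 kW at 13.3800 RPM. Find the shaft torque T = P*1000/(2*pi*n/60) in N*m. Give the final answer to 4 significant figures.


omega = 2*pi*13.3800/60 = 1.40115 rad/s
T = 18.7460*1000 / 1.40115
T = 13380 N*m


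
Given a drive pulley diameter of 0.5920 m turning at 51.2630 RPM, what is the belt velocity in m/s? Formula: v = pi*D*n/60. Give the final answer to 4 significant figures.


v = pi * 0.5920 * 51.2630 / 60
v = 1.589 m/s


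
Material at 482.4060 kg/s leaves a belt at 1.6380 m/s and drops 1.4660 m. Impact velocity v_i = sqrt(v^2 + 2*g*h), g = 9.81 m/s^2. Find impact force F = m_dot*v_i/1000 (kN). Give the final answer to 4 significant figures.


v_i = sqrt(1.6380^2 + 2*9.81*1.4660) = 5.60767 m/s
F = 482.4060 * 5.60767 / 1000
F = 2.705 kN


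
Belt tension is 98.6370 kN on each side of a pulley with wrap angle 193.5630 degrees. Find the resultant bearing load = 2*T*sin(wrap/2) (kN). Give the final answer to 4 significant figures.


F = 2 * 98.6370 * sin(193.5630/2 deg)
F = 195.9 kN


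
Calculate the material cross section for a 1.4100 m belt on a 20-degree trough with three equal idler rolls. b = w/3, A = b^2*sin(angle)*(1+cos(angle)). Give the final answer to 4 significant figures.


b = 1.4100/3 = 0.47 m
A = 0.47^2 * sin(20 deg) * (1 + cos(20 deg))
A = 0.1465 m^2


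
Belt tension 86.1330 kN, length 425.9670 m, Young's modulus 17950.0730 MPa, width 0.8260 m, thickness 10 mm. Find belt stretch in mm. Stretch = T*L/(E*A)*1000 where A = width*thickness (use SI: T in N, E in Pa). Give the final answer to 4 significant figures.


A = 0.8260 * 0.01 = 0.00826 m^2
Stretch = 86.1330*1000 * 425.9670 / (17950.0730e6 * 0.00826) * 1000
Stretch = 247.5 mm


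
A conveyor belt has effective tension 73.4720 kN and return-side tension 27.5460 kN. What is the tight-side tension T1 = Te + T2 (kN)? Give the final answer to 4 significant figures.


T1 = Te + T2 = 73.4720 + 27.5460
T1 = 101.0 kN


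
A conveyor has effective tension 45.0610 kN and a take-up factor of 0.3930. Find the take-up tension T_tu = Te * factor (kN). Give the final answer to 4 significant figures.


T_tu = 45.0610 * 0.3930
T_tu = 17.71 kN


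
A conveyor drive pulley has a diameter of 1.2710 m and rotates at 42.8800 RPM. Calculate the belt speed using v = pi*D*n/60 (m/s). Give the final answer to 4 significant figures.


v = pi * 1.2710 * 42.8800 / 60
v = 2.854 m/s


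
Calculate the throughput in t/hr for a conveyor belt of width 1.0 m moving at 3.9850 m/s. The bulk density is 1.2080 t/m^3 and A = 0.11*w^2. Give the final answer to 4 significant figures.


A = 0.11 * 1.0^2 = 0.11 m^2
C = 0.11 * 3.9850 * 1.2080 * 3600
C = 1906 t/hr


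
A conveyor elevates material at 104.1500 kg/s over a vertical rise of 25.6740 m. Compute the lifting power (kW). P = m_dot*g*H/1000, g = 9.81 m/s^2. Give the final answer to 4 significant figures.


P = 104.1500 * 9.81 * 25.6740 / 1000
P = 26.23 kW


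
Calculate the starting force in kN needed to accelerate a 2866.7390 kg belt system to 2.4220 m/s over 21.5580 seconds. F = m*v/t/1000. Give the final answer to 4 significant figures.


F = 2866.7390 * 2.4220 / 21.5580 / 1000
F = 0.3221 kN


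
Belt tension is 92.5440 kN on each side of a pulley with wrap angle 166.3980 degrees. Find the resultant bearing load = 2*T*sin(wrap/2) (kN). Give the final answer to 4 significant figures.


F = 2 * 92.5440 * sin(166.3980/2 deg)
F = 183.8 kN


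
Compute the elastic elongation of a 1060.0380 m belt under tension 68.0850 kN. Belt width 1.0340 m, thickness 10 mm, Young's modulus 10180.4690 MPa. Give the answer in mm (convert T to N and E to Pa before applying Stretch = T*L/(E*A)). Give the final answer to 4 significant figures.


A = 1.0340 * 0.01 = 0.01034 m^2
Stretch = 68.0850*1000 * 1060.0380 / (10180.4690e6 * 0.01034) * 1000
Stretch = 685.6 mm


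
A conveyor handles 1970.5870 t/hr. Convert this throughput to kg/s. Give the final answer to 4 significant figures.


m_dot = 1970.5870 * 1000 / 3600
m_dot = 547.4 kg/s


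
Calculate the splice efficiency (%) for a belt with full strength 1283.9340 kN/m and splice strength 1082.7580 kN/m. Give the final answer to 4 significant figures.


Eff = 1082.7580 / 1283.9340 * 100
Eff = 84.33 %


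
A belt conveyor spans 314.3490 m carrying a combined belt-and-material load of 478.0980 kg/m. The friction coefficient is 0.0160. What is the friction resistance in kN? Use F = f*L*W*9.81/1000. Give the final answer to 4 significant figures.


F = 0.0160 * 314.3490 * 478.0980 * 9.81 / 1000
F = 23.59 kN


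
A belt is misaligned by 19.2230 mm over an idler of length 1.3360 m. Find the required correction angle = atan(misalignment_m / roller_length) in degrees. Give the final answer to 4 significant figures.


misalign_m = 19.2230 / 1000 = 0.019223 m
angle = atan(0.019223 / 1.3360)
angle = 0.8243 deg


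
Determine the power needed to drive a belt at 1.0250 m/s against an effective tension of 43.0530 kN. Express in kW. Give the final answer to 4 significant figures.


P = Te * v = 43.0530 * 1.0250
P = 44.13 kW


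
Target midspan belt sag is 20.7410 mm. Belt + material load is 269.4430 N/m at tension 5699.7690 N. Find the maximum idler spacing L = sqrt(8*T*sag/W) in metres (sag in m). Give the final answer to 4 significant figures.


sag = 20.7410/1000 = 0.020741 m
L = sqrt(8 * 5699.7690 * 0.020741 / 269.4430)
L = 1.874 m


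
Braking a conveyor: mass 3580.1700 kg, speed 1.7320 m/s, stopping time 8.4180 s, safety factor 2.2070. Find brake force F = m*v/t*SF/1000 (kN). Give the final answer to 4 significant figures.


F = 3580.1700 * 1.7320 / 8.4180 * 2.2070 / 1000
F = 1.626 kN


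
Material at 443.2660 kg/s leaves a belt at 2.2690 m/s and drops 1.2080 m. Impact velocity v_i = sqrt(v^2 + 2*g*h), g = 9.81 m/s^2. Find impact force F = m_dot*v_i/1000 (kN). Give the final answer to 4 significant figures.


v_i = sqrt(2.2690^2 + 2*9.81*1.2080) = 5.37116 m/s
F = 443.2660 * 5.37116 / 1000
F = 2.381 kN


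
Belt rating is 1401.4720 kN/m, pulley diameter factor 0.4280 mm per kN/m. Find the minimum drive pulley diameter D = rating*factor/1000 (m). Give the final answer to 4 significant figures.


D = 1401.4720 * 0.4280 / 1000
D = 0.5998 m


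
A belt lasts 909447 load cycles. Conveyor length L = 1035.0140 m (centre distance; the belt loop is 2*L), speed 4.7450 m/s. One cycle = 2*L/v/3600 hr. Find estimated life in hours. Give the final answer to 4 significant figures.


cycle_time = 2 * 1035.0140 / 4.7450 / 3600 = 0.121182 hr
life = 909447 * 0.121182 = 110200 hours


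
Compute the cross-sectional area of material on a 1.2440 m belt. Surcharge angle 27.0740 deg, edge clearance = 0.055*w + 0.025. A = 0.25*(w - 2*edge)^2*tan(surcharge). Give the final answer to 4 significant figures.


edge = 0.055*1.2440 + 0.025 = 0.09342 m
ew = 1.2440 - 2*0.09342 = 1.05716 m
A = 0.25 * 1.05716^2 * tan(27.0740 deg)
A = 0.1428 m^2


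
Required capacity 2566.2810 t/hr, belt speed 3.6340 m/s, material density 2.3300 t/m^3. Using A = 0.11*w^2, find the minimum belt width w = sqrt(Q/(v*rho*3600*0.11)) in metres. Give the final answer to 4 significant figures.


A_req = 2566.2810 / (3.6340 * 2.3300 * 3600) = 0.0841901 m^2
w = sqrt(0.0841901 / 0.11)
w = 0.8749 m


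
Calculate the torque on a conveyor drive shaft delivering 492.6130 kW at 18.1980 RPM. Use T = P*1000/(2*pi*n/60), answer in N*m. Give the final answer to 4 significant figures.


omega = 2*pi*18.1980/60 = 1.90569 rad/s
T = 492.6130*1000 / 1.90569
T = 258500 N*m


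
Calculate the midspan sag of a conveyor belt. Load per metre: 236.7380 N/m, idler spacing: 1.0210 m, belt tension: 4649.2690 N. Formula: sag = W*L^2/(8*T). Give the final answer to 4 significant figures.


sag = 236.7380 * 1.0210^2 / (8 * 4649.2690)
sag = 0.006635 m


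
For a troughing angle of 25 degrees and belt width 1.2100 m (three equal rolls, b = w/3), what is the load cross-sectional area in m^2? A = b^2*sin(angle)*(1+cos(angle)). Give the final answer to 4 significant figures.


b = 1.2100/3 = 0.403333 m
A = 0.403333^2 * sin(25 deg) * (1 + cos(25 deg))
A = 0.1311 m^2


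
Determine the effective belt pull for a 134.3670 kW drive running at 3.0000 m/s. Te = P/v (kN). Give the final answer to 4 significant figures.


Te = P / v = 134.3670 / 3.0000
Te = 44.79 kN


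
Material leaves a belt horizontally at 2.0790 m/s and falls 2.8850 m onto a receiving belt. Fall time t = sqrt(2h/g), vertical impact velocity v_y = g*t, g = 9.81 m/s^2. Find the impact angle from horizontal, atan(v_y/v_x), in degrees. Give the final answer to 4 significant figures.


t = sqrt(2*2.8850/9.81) = 0.766926 s
v_y = 9.81 * 0.766926 = 7.52354 m/s
angle = atan(7.52354 / 2.0790) = 74.55 deg


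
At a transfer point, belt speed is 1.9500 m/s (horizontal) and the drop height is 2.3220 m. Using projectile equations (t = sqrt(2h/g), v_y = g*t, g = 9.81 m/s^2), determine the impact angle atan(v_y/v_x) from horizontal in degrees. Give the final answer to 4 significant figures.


t = sqrt(2*2.3220/9.81) = 0.688037 s
v_y = 9.81 * 0.688037 = 6.74964 m/s
angle = atan(6.74964 / 1.9500) = 73.89 deg


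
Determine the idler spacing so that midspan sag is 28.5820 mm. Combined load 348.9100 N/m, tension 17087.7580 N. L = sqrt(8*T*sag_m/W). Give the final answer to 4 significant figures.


sag = 28.5820/1000 = 0.028582 m
L = sqrt(8 * 17087.7580 * 0.028582 / 348.9100)
L = 3.346 m


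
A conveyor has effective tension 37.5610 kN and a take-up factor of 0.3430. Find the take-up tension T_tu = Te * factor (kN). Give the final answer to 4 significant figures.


T_tu = 37.5610 * 0.3430
T_tu = 12.88 kN


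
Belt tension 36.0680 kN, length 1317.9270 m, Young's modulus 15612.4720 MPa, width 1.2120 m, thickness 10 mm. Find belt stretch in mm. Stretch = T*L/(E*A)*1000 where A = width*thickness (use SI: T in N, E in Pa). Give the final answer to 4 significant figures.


A = 1.2120 * 0.01 = 0.01212 m^2
Stretch = 36.0680*1000 * 1317.9270 / (15612.4720e6 * 0.01212) * 1000
Stretch = 251.2 mm


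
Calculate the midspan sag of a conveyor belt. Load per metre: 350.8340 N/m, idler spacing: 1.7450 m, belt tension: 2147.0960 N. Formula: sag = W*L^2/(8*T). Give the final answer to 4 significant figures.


sag = 350.8340 * 1.7450^2 / (8 * 2147.0960)
sag = 0.06219 m


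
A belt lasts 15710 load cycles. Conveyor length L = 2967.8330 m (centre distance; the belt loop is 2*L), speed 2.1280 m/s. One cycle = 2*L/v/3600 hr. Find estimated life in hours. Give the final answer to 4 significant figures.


cycle_time = 2 * 2967.8330 / 2.1280 / 3600 = 0.77481 hr
life = 15710 * 0.77481 = 12170 hours


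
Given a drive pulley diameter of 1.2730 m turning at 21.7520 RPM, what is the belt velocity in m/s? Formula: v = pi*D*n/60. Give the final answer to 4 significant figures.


v = pi * 1.2730 * 21.7520 / 60
v = 1.450 m/s


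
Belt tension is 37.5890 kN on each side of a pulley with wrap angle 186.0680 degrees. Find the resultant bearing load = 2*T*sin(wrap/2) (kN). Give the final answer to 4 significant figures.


F = 2 * 37.5890 * sin(186.0680/2 deg)
F = 75.07 kN


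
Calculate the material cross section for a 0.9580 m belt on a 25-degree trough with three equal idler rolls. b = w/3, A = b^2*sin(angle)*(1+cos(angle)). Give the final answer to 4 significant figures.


b = 0.9580/3 = 0.319333 m
A = 0.319333^2 * sin(25 deg) * (1 + cos(25 deg))
A = 0.08215 m^2


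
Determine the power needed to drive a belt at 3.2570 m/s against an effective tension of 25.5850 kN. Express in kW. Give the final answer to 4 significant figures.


P = Te * v = 25.5850 * 3.2570
P = 83.33 kW


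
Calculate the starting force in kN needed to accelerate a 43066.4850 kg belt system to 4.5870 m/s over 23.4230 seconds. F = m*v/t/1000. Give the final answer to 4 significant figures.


F = 43066.4850 * 4.5870 / 23.4230 / 1000
F = 8.434 kN


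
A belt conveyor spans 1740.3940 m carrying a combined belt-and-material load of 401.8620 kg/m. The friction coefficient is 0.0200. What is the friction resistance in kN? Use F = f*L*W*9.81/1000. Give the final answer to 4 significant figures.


F = 0.0200 * 1740.3940 * 401.8620 * 9.81 / 1000
F = 137.2 kN


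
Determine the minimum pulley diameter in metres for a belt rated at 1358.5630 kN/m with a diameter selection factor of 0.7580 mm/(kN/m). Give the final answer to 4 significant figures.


D = 1358.5630 * 0.7580 / 1000
D = 1.030 m


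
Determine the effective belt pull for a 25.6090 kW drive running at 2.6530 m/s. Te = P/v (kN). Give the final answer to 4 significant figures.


Te = P / v = 25.6090 / 2.6530
Te = 9.653 kN


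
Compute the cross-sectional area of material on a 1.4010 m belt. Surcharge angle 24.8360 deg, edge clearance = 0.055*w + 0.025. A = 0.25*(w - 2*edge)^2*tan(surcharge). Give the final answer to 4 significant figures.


edge = 0.055*1.4010 + 0.025 = 0.102055 m
ew = 1.4010 - 2*0.102055 = 1.19689 m
A = 0.25 * 1.19689^2 * tan(24.8360 deg)
A = 0.1658 m^2


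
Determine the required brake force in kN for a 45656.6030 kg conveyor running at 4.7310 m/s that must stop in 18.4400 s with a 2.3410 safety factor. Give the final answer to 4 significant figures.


F = 45656.6030 * 4.7310 / 18.4400 * 2.3410 / 1000
F = 27.42 kN


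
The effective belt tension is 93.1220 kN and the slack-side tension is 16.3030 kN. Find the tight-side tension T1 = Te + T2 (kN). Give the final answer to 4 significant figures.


T1 = Te + T2 = 93.1220 + 16.3030
T1 = 109.4 kN


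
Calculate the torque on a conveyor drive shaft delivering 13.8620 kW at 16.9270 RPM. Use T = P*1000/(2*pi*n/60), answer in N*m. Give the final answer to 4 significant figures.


omega = 2*pi*16.9270/60 = 1.77259 rad/s
T = 13.8620*1000 / 1.77259
T = 7820 N*m


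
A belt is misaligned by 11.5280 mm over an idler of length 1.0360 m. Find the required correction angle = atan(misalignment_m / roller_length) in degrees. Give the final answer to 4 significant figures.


misalign_m = 11.5280 / 1000 = 0.011528 m
angle = atan(0.011528 / 1.0360)
angle = 0.6375 deg


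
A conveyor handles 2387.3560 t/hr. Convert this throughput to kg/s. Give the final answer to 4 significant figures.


m_dot = 2387.3560 * 1000 / 3600
m_dot = 663.2 kg/s


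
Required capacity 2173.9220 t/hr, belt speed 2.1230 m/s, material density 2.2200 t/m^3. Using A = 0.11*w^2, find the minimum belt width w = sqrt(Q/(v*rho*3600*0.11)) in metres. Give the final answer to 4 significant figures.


A_req = 2173.9220 / (2.1230 * 2.2200 * 3600) = 0.128126 m^2
w = sqrt(0.128126 / 0.11)
w = 1.079 m


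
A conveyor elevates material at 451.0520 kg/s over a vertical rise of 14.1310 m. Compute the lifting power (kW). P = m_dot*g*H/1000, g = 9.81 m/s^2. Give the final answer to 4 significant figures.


P = 451.0520 * 9.81 * 14.1310 / 1000
P = 62.53 kW


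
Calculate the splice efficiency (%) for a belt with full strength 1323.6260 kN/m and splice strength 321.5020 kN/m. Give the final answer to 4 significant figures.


Eff = 321.5020 / 1323.6260 * 100
Eff = 24.29 %


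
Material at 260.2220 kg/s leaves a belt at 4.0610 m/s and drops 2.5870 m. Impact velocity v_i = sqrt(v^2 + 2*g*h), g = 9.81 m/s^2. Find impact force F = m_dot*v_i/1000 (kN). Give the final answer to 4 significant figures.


v_i = sqrt(4.0610^2 + 2*9.81*2.5870) = 8.20053 m/s
F = 260.2220 * 8.20053 / 1000
F = 2.134 kN


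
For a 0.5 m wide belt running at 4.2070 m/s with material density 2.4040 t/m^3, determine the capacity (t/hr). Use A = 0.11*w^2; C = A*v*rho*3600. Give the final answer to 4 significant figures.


A = 0.11 * 0.5^2 = 0.0275 m^2
C = 0.0275 * 4.2070 * 2.4040 * 3600
C = 1001 t/hr


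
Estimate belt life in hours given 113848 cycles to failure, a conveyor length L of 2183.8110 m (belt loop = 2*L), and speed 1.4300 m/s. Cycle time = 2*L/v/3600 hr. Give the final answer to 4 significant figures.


cycle_time = 2 * 2183.8110 / 1.4300 / 3600 = 0.848411 hr
life = 113848 * 0.848411 = 96590 hours


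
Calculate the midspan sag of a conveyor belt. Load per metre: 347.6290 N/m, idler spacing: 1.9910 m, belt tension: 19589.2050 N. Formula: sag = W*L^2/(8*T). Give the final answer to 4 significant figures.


sag = 347.6290 * 1.9910^2 / (8 * 19589.2050)
sag = 0.008793 m


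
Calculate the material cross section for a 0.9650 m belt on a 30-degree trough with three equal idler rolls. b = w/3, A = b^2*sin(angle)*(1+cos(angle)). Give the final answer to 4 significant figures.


b = 0.9650/3 = 0.321667 m
A = 0.321667^2 * sin(30 deg) * (1 + cos(30 deg))
A = 0.09654 m^2


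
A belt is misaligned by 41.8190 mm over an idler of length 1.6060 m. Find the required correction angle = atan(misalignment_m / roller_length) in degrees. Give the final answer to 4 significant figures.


misalign_m = 41.8190 / 1000 = 0.041819 m
angle = atan(0.041819 / 1.6060)
angle = 1.492 deg


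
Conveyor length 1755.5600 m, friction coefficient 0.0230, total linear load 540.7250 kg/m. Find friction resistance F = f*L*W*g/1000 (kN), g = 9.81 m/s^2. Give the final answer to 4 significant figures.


F = 0.0230 * 1755.5600 * 540.7250 * 9.81 / 1000
F = 214.2 kN


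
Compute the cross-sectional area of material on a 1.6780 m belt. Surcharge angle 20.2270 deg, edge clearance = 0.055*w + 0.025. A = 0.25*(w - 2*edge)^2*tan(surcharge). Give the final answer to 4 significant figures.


edge = 0.055*1.6780 + 0.025 = 0.11729 m
ew = 1.6780 - 2*0.11729 = 1.44342 m
A = 0.25 * 1.44342^2 * tan(20.2270 deg)
A = 0.1919 m^2


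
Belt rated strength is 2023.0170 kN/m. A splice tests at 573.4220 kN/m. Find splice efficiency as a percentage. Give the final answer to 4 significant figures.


Eff = 573.4220 / 2023.0170 * 100
Eff = 28.34 %


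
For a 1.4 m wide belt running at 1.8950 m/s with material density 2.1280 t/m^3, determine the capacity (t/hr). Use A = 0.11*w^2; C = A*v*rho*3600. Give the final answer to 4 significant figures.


A = 0.11 * 1.4^2 = 0.2156 m^2
C = 0.2156 * 1.8950 * 2.1280 * 3600
C = 3130 t/hr


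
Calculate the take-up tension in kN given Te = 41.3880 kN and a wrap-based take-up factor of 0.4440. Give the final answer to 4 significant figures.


T_tu = 41.3880 * 0.4440
T_tu = 18.38 kN


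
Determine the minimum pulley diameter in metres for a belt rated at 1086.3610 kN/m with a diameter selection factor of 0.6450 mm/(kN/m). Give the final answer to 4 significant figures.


D = 1086.3610 * 0.6450 / 1000
D = 0.7007 m


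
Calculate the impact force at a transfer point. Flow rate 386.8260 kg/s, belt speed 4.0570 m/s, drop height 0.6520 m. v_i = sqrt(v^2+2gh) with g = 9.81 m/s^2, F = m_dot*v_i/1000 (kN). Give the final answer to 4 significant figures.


v_i = sqrt(4.0570^2 + 2*9.81*0.6520) = 5.40846 m/s
F = 386.8260 * 5.40846 / 1000
F = 2.092 kN


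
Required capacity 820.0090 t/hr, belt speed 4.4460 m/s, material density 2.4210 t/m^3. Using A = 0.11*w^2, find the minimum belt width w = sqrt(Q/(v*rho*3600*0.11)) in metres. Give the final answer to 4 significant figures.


A_req = 820.0090 / (4.4460 * 2.4210 * 3600) = 0.0211618 m^2
w = sqrt(0.0211618 / 0.11)
w = 0.4386 m


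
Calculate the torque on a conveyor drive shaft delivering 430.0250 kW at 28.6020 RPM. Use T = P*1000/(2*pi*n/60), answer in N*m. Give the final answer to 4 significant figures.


omega = 2*pi*28.6020/60 = 2.99519 rad/s
T = 430.0250*1000 / 2.99519
T = 143600 N*m


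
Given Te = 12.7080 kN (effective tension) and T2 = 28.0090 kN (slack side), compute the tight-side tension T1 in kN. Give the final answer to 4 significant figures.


T1 = Te + T2 = 12.7080 + 28.0090
T1 = 40.72 kN


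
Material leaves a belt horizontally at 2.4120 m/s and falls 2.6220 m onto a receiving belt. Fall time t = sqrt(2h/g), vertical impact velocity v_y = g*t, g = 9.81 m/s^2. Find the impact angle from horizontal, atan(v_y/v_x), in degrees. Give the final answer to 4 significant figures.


t = sqrt(2*2.6220/9.81) = 0.731134 s
v_y = 9.81 * 0.731134 = 7.17242 m/s
angle = atan(7.17242 / 2.4120) = 71.41 deg


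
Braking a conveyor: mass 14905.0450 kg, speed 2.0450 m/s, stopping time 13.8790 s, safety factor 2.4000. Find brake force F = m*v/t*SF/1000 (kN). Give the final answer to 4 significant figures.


F = 14905.0450 * 2.0450 / 13.8790 * 2.4000 / 1000
F = 5.271 kN


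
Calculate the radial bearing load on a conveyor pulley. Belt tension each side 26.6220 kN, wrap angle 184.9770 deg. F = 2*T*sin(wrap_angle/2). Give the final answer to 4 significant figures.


F = 2 * 26.6220 * sin(184.9770/2 deg)
F = 53.19 kN


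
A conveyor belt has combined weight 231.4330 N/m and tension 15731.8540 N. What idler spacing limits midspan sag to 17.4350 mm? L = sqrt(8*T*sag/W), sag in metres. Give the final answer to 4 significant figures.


sag = 17.4350/1000 = 0.017435 m
L = sqrt(8 * 15731.8540 * 0.017435 / 231.4330)
L = 3.079 m


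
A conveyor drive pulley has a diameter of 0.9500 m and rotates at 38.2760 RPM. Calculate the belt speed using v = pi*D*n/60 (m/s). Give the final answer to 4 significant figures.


v = pi * 0.9500 * 38.2760 / 60
v = 1.904 m/s
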